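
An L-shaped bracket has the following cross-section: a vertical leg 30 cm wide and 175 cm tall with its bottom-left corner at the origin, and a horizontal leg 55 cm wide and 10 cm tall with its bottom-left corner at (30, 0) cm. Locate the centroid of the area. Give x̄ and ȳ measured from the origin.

vertical leg: A = 30 × 175 = 5250.00, centroid at (15.00, 87.50).
horizontal leg: A = 55 × 10 = 550.00, centroid at (57.50, 5.00).
ΣA = 5800.00 cm²
ΣAx̄ = (5250.00)(15.00) + (550.00)(57.50) = 110375.00 cm³
ΣAȳ = (5250.00)(87.50) + (550.00)(5.00) = 462125.00 cm³
x̄ = 110375.00 / 5800.00 = 19.03 cm
ȳ = 462125.00 / 5800.00 = 79.68 cm

x̄ = 19.03 cm, ȳ = 79.68 cm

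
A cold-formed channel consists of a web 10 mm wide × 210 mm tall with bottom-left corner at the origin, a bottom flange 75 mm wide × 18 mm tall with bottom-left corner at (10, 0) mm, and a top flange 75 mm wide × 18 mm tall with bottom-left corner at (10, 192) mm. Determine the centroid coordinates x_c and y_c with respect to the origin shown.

x_c = 28.91 mm, y_c = 105.00 mm

web: A = 10 × 210 = 2100.00, centroid at (5.00, 105.00).
bottom flange: A = 75 × 18 = 1350.00, centroid at (47.50, 9.00).
top flange: A = 75 × 18 = 1350.00, centroid at (47.50, 201.00).
ΣA = 4800.00 mm², ΣAx_c = 138750.00 mm³, ΣAy_c = 504000.00 mm³.
x_c = 138750.00/4800.00 = 28.91 mm; y_c = 504000.00/4800.00 = 105.00 mm.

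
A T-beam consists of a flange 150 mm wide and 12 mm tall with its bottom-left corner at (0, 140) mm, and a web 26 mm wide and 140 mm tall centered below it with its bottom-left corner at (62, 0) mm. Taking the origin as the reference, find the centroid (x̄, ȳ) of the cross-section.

x̄ = 75.00 mm, ȳ = 95.15 mm

web: A = 26 × 140 = 3640.00, centroid at (75.00, 70.00).
flange: A = 150 × 12 = 1800.00, centroid at (75.00, 146.00).
ΣA = 5440.00 mm², ΣAx̄ = 408000.00 mm³, ΣAȳ = 517600.00 mm³.
x̄ = 408000.00/5440.00 = 75.00 mm; ȳ = 517600.00/5440.00 = 95.15 mm.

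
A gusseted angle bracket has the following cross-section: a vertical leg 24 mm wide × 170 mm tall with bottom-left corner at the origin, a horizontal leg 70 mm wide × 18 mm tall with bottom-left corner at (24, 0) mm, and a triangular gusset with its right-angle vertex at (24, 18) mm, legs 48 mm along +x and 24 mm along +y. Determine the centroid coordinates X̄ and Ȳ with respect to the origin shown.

Part | A | x̄ᵢ | ȳᵢ | A·x̄ᵢ | A·ȳᵢ
vertical leg | 4080.00 | 12.00 | 85.00 | 48960.00 | 346800.00
horizontal leg | 1260.00 | 59.00 | 9.00 | 74340.00 | 11340.00
gusset | 576.00 | 40.00 | 26.00 | 23040.00 | 14976.00
Σ | 5916.00 |  |  | 146340.00 | 373116.00
X̄ = 146340.00 / 5916.00 = 24.74 mm
Ȳ = 373116.00 / 5916.00 = 63.07 mm

X̄ = 24.74 mm, Ȳ = 63.07 mm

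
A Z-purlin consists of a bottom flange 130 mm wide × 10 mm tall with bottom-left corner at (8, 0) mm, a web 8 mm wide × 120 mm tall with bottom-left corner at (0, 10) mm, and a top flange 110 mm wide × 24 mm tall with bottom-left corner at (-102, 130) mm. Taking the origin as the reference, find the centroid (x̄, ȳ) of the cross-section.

bottom flange: A = 130 × 10 = 1300.00, centroid at (73.00, 5.00).
web: A = 8 × 120 = 960.00, centroid at (4.00, 70.00).
top flange: A = 110 × 24 = 2640.00, centroid at (-47.00, 142.00).
ΣA = 4900.00 mm², ΣAx̄ = -25340.00 mm³, ΣAȳ = 448580.00 mm³.
x̄ = -25340.00/4900.00 = -5.17 mm; ȳ = 448580.00/4900.00 = 91.55 mm.

x̄ = -5.17 mm, ȳ = 91.55 mm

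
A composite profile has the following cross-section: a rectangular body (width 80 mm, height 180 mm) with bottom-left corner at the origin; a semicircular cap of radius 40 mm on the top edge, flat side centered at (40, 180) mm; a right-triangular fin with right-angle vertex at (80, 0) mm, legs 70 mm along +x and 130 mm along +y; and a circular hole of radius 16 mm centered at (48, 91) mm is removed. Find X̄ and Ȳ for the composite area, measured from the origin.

X̄ = 53.64 mm, Ȳ = 92.70 mm

rectangular body: A = 80 × 180 = 14400.00, centroid at (40.00, 90.00).
semicircular top: A = ½π·40² = 2513.27, centroid at (40.00, 196.98).
triangular fin: A = ½·70·130 = 4550.00, centroid at (103.33, 43.33).
hole: A = −π·16² = -804.25, centroid at (48.00, 91.00).
ΣA = 20659.03 mm²
ΣAX̄ = (14400.00)(40.00) + (2513.27)(40.00) + (4550.00)(103.33) + (-804.25)(48.00) = 1108093.74 mm³
ΣAȲ = (14400.00)(90.00) + (2513.27)(196.98) + (4550.00)(43.33) + (-804.25)(91.00) = 1915036.13 mm³
X̄ = 1108093.74 / 20659.03 = 53.64 mm
Ȳ = 1915036.13 / 20659.03 = 92.70 mm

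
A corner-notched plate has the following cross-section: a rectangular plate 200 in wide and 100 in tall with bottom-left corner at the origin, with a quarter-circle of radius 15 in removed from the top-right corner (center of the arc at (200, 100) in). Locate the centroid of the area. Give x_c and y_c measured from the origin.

Part | A | x̄ᵢ | ȳᵢ | A·x̄ᵢ | A·ȳᵢ
plate | 20000.00 | 100.00 | 50.00 | 2000000.00 | 1000000.00
removed quarter-circle | -176.71 | 193.63 | 93.63 | -34217.92 | -16546.46
Σ | 19823.29 |  |  | 1965782.08 | 983453.54
x_c = 1965782.08 / 19823.29 = 99.17 in
y_c = 983453.54 / 19823.29 = 49.61 in

x_c = 99.17 in, y_c = 49.61 in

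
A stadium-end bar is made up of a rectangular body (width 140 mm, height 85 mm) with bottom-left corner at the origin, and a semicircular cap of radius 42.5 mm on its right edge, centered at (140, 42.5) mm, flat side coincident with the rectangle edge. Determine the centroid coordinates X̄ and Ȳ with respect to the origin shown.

rectangular body: A = 140 × 85 = 11900.00, centroid at (70.00, 42.50).
semicircular end: A = ½π·42.5² = 2837.25, centroid at (158.04, 42.50).
ΣA = 14737.25 mm²
ΣAX̄ = (11900.00)(70.00) + (2837.25)(158.04) = 1281392.20 mm³
ΣAȲ = (11900.00)(42.50) + (2837.25)(42.50) = 626333.16 mm³
X̄ = 1281392.20 / 14737.25 = 86.95 mm
Ȳ = 626333.16 / 14737.25 = 42.50 mm

X̄ = 86.95 mm, Ȳ = 42.50 mm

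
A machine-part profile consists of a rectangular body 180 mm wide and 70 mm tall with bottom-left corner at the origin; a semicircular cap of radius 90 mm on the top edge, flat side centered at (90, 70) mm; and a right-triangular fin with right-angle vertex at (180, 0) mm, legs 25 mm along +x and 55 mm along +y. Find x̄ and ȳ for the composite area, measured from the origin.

x̄ = 92.60 mm, ȳ = 70.36 mm

rectangular body: A = 180 × 70 = 12600.00, centroid at (90.00, 35.00).
semicircular top: A = ½π·90² = 12723.45, centroid at (90.00, 108.20).
triangular fin: A = ½·25·55 = 687.50, centroid at (188.33, 18.33).
ΣA = 26010.95 mm²
ΣAx̄ = (12600.00)(90.00) + (12723.45)(90.00) + (687.50)(188.33) = 2408589.69 mm³
ΣAȳ = (12600.00)(35.00) + (12723.45)(108.20) + (687.50)(18.33) = 1830245.68 mm³
x̄ = 2408589.69 / 26010.95 = 92.60 mm
ȳ = 1830245.68 / 26010.95 = 70.36 mm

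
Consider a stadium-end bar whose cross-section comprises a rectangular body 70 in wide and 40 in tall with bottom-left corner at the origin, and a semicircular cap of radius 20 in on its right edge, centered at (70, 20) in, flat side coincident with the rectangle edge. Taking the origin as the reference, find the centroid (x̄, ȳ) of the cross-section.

x̄ = 42.97 in, ȳ = 20.00 in

rectangular body: A = 70 × 40 = 2800.00, centroid at (35.00, 20.00).
semicircular end: A = ½π·20² = 628.32, centroid at (78.49, 20.00).
ΣA = 3428.32 in²
ΣAx̄ = (2800.00)(35.00) + (628.32)(78.49) = 147315.63 in³
ΣAȳ = (2800.00)(20.00) + (628.32)(20.00) = 68566.37 in³
x̄ = 147315.63 / 3428.32 = 42.97 in
ȳ = 68566.37 / 3428.32 = 20.00 in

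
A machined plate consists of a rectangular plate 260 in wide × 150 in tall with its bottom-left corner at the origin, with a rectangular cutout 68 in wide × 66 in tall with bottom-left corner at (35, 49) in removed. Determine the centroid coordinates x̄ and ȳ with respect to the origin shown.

x̄ = 137.93 in, ȳ = 74.09 in

plate: A = 260 × 150 = 39000.00, centroid at (130.00, 75.00).
hole: A = −(68 × 66) = -4488.00, centroid at (69.00, 82.00).
ΣA = 34512.00 in²
ΣAx̄ = (39000.00)(130.00) + (-4488.00)(69.00) = 4760328.00 in³
ΣAȳ = (39000.00)(75.00) + (-4488.00)(82.00) = 2556984.00 in³
x̄ = 4760328.00 / 34512.00 = 137.93 in
ȳ = 2556984.00 / 34512.00 = 74.09 in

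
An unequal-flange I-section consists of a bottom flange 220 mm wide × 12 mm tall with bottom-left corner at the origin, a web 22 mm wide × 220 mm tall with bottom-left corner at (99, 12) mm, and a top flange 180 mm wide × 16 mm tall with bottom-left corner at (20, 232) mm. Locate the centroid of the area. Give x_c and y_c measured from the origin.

Part | A | x̄ᵢ | ȳᵢ | A·x̄ᵢ | A·ȳᵢ
bottom flange | 2640.00 | 110.00 | 6.00 | 290400.00 | 15840.00
web | 4840.00 | 110.00 | 122.00 | 532400.00 | 590480.00
top flange | 2880.00 | 110.00 | 240.00 | 316800.00 | 691200.00
Σ | 10360.00 |  |  | 1139600.00 | 1297520.00
x_c = 1139600.00 / 10360.00 = 110.00 mm
y_c = 1297520.00 / 10360.00 = 125.24 mm

x_c = 110.00 mm, y_c = 125.24 mm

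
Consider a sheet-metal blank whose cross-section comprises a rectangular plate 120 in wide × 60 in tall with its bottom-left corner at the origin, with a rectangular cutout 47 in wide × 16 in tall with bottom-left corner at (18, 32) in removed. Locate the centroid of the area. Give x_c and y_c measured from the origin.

x_c = 62.16 in, y_c = 28.83 in

Part | A | x̄ᵢ | ȳᵢ | A·x̄ᵢ | A·ȳᵢ
plate | 7200.00 | 60.00 | 30.00 | 432000.00 | 216000.00
hole | -752.00 | 41.50 | 40.00 | -31208.00 | -30080.00
Σ | 6448.00 |  |  | 400792.00 | 185920.00
x_c = 400792.00 / 6448.00 = 62.16 in
y_c = 185920.00 / 6448.00 = 28.83 in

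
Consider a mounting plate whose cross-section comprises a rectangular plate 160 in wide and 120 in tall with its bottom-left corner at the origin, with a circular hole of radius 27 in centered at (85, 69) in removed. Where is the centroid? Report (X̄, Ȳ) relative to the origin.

plate: A = 160 × 120 = 19200.00, centroid at (80.00, 60.00).
hole: A = −π·27² = -2290.22, centroid at (85.00, 69.00).
ΣA = 16909.78 in², ΣAX̄ = 1341331.21 in³, ΣAȲ = 993974.75 in³.
X̄ = 1341331.21/16909.78 = 79.32 in; Ȳ = 993974.75/16909.78 = 58.78 in.

X̄ = 79.32 in, Ȳ = 58.78 in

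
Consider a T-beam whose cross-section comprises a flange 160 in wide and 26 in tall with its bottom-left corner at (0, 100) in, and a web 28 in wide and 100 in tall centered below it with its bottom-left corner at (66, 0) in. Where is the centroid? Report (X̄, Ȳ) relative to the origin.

Part | A | x̄ᵢ | ȳᵢ | A·x̄ᵢ | A·ȳᵢ
web | 2800.00 | 80.00 | 50.00 | 224000.00 | 140000.00
flange | 4160.00 | 80.00 | 113.00 | 332800.00 | 470080.00
Σ | 6960.00 |  |  | 556800.00 | 610080.00
X̄ = 556800.00 / 6960.00 = 80.00 in
Ȳ = 610080.00 / 6960.00 = 87.66 in

X̄ = 80.00 in, Ȳ = 87.66 in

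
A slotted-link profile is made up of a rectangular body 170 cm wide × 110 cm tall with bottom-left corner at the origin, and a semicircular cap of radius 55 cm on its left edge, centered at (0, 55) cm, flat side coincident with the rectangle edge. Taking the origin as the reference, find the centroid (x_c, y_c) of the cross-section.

Part | A | x̄ᵢ | ȳᵢ | A·x̄ᵢ | A·ȳᵢ
rectangular body | 18700.00 | 85.00 | 55.00 | 1589500.00 | 1028500.00
semicircular end | 4751.66 | -23.34 | 55.00 | -110916.67 | 261341.24
Σ | 23451.66 |  |  | 1478583.33 | 1289841.24
x_c = 1478583.33 / 23451.66 = 63.05 cm
y_c = 1289841.24 / 23451.66 = 55.00 cm

x_c = 63.05 cm, y_c = 55.00 cm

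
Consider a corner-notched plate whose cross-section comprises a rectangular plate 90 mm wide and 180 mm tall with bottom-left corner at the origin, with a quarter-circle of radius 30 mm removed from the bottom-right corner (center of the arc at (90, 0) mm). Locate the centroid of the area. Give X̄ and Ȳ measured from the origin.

plate: A = 90 × 180 = 16200.00, centroid at (45.00, 90.00).
removed quarter-circle: A = −¼π·30² = -706.86, centroid at (77.27, 12.73).
ΣA = 15493.14 mm², ΣAX̄ = 674382.75 mm³, ΣAȲ = 1449000.00 mm³.
X̄ = 674382.75/15493.14 = 43.53 mm; Ȳ = 1449000.00/15493.14 = 93.53 mm.

X̄ = 43.53 mm, Ȳ = 93.53 mm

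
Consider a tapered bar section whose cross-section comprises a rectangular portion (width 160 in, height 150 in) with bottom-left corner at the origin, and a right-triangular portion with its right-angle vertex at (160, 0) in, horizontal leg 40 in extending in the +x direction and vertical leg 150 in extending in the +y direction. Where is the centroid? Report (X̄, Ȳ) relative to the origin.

X̄ = 90.37 in, Ȳ = 72.22 in

Part | A | x̄ᵢ | ȳᵢ | A·x̄ᵢ | A·ȳᵢ
rectangular portion | 24000.00 | 80.00 | 75.00 | 1920000.00 | 1800000.00
triangular portion | 3000.00 | 173.33 | 50.00 | 520000.00 | 150000.00
Σ | 27000.00 |  |  | 2440000.00 | 1950000.00
X̄ = 2440000.00 / 27000.00 = 90.37 in
Ȳ = 1950000.00 / 27000.00 = 72.22 in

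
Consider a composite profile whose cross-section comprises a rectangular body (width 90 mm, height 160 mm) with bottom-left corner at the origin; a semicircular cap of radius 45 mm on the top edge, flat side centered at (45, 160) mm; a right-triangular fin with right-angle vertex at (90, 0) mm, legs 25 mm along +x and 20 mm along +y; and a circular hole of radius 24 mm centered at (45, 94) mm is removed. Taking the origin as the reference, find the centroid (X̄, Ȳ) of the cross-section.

rectangular body: A = 90 × 160 = 14400.00, centroid at (45.00, 80.00).
semicircular top: A = ½π·45² = 3180.86, centroid at (45.00, 179.10).
triangular fin: A = ½·25·20 = 250.00, centroid at (98.33, 6.67).
hole: A = −π·24² = -1809.56, centroid at (45.00, 94.00).
ΣA = 16021.31 mm², ΣAX̄ = 734292.07 mm³, ΣAȲ = 1553256.28 mm³.
X̄ = 734292.07/16021.31 = 45.83 mm; Ȳ = 1553256.28/16021.31 = 96.95 mm.

X̄ = 45.83 mm, Ȳ = 96.95 mm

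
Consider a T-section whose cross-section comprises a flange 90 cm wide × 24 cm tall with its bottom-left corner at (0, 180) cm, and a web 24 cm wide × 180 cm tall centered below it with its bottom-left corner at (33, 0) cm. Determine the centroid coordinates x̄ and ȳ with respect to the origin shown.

x̄ = 45.00 cm, ȳ = 124.00 cm

web: A = 24 × 180 = 4320.00, centroid at (45.00, 90.00).
flange: A = 90 × 24 = 2160.00, centroid at (45.00, 192.00).
ΣA = 6480.00 cm², ΣAx̄ = 291600.00 cm³, ΣAȳ = 803520.00 cm³.
x̄ = 291600.00/6480.00 = 45.00 cm; ȳ = 803520.00/6480.00 = 124.00 cm.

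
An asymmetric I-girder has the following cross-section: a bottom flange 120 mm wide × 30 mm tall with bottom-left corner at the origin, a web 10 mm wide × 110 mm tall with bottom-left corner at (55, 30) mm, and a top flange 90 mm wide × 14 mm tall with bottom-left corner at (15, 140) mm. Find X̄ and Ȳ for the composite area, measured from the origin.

X̄ = 60.00 mm, Ȳ = 55.83 mm

bottom flange: A = 120 × 30 = 3600.00, centroid at (60.00, 15.00).
web: A = 10 × 110 = 1100.00, centroid at (60.00, 85.00).
top flange: A = 90 × 14 = 1260.00, centroid at (60.00, 147.00).
ΣA = 5960.00 mm²
ΣAX̄ = (3600.00)(60.00) + (1100.00)(60.00) + (1260.00)(60.00) = 357600.00 mm³
ΣAȲ = (3600.00)(15.00) + (1100.00)(85.00) + (1260.00)(147.00) = 332720.00 mm³
X̄ = 357600.00 / 5960.00 = 60.00 mm
Ȳ = 332720.00 / 5960.00 = 55.83 mm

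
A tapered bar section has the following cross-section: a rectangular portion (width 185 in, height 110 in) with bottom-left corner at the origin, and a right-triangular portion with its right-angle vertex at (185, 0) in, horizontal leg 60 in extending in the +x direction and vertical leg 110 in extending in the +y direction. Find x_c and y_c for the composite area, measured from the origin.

rectangular portion: A = 185 × 110 = 20350.00, centroid at (92.50, 55.00).
triangular portion: A = ½·60·110 = 3300.00, centroid at (205.00, 36.67).
ΣA = 23650.00 in², ΣAx_c = 2558875.00 in³, ΣAy_c = 1240250.00 in³.
x_c = 2558875.00/23650.00 = 108.20 in; y_c = 1240250.00/23650.00 = 52.44 in.

x_c = 108.20 in, y_c = 52.44 in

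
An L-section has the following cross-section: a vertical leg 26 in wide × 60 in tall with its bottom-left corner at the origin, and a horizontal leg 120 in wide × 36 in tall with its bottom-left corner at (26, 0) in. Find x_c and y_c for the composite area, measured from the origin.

Part | A | x̄ᵢ | ȳᵢ | A·x̄ᵢ | A·ȳᵢ
vertical leg | 1560.00 | 13.00 | 30.00 | 20280.00 | 46800.00
horizontal leg | 4320.00 | 86.00 | 18.00 | 371520.00 | 77760.00
Σ | 5880.00 |  |  | 391800.00 | 124560.00
x_c = 391800.00 / 5880.00 = 66.63 in
y_c = 124560.00 / 5880.00 = 21.18 in

x_c = 66.63 in, y_c = 21.18 in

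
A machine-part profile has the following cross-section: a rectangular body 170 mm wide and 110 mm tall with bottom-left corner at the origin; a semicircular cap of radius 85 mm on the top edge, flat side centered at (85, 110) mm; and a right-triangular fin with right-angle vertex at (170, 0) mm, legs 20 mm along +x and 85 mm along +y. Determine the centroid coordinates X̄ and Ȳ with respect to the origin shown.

X̄ = 87.52 mm, Ȳ = 87.72 mm

Part | A | x̄ᵢ | ȳᵢ | A·x̄ᵢ | A·ȳᵢ
rectangular body | 18700.00 | 85.00 | 55.00 | 1589500.00 | 1028500.00
semicircular top | 11349.00 | 85.00 | 146.08 | 964665.29 | 1657807.05
triangular fin | 850.00 | 176.67 | 28.33 | 150166.67 | 24083.33
Σ | 30899.00 |  |  | 2704331.96 | 2710390.38
X̄ = 2704331.96 / 30899.00 = 87.52 mm
Ȳ = 2710390.38 / 30899.00 = 87.72 mm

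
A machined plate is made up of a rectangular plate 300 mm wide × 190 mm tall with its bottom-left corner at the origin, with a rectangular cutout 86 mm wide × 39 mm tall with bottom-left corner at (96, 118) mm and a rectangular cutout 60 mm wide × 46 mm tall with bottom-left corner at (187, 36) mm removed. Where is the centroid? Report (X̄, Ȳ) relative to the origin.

Part | A | x̄ᵢ | ȳᵢ | A·x̄ᵢ | A·ȳᵢ
plate | 57000.00 | 150.00 | 95.00 | 8550000.00 | 5415000.00
hole 1 | -3354.00 | 139.00 | 137.50 | -466206.00 | -461175.00
hole 2 | -2760.00 | 217.00 | 59.00 | -598920.00 | -162840.00
Σ | 50886.00 |  |  | 7484874.00 | 4790985.00
X̄ = 7484874.00 / 50886.00 = 147.09 mm
Ȳ = 4790985.00 / 50886.00 = 94.15 mm

X̄ = 147.09 mm, Ȳ = 94.15 mm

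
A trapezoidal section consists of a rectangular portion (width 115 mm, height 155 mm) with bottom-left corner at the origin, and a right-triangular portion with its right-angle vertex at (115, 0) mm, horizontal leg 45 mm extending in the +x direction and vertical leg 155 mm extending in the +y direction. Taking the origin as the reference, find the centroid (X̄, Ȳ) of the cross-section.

X̄ = 69.36 mm, Ȳ = 73.27 mm

rectangular portion: A = 115 × 155 = 17825.00, centroid at (57.50, 77.50).
triangular portion: A = ½·45·155 = 3487.50, centroid at (130.00, 51.67).
ΣA = 21312.50 mm²
ΣAX̄ = (17825.00)(57.50) + (3487.50)(130.00) = 1478312.50 mm³
ΣAȲ = (17825.00)(77.50) + (3487.50)(51.67) = 1561625.00 mm³
X̄ = 1478312.50 / 21312.50 = 69.36 mm
Ȳ = 1561625.00 / 21312.50 = 73.27 mm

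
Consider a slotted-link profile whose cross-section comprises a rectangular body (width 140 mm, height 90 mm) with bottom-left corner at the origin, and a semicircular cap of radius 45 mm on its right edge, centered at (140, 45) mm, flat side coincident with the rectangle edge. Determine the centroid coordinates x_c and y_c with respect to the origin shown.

x_c = 87.96 mm, y_c = 45.00 mm

rectangular body: A = 140 × 90 = 12600.00, centroid at (70.00, 45.00).
semicircular end: A = ½π·45² = 3180.86, centroid at (159.10, 45.00).
ΣA = 15780.86 mm², ΣAx_c = 1388070.76 mm³, ΣAy_c = 710138.82 mm³.
x_c = 1388070.76/15780.86 = 87.96 mm; y_c = 710138.82/15780.86 = 45.00 mm.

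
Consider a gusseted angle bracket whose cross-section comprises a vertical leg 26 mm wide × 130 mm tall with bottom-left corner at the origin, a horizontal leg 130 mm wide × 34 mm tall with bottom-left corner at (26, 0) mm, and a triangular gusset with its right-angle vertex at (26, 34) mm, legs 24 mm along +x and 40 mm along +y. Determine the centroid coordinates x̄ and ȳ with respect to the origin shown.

x̄ = 55.86 mm, ȳ = 38.35 mm

Part | A | x̄ᵢ | ȳᵢ | A·x̄ᵢ | A·ȳᵢ
vertical leg | 3380.00 | 13.00 | 65.00 | 43940.00 | 219700.00
horizontal leg | 4420.00 | 91.00 | 17.00 | 402220.00 | 75140.00
gusset | 480.00 | 34.00 | 47.33 | 16320.00 | 22720.00
Σ | 8280.00 |  |  | 462480.00 | 317560.00
x̄ = 462480.00 / 8280.00 = 55.86 mm
ȳ = 317560.00 / 8280.00 = 38.35 mm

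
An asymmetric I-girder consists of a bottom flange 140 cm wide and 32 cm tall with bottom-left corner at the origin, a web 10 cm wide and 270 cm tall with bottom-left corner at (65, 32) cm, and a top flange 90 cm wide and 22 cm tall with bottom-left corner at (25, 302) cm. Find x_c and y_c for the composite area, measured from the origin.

bottom flange: A = 140 × 32 = 4480.00, centroid at (70.00, 16.00).
web: A = 10 × 270 = 2700.00, centroid at (70.00, 167.00).
top flange: A = 90 × 22 = 1980.00, centroid at (70.00, 313.00).
ΣA = 9160.00 cm², ΣAx_c = 641200.00 cm³, ΣAy_c = 1142320.00 cm³.
x_c = 641200.00/9160.00 = 70.00 cm; y_c = 1142320.00/9160.00 = 124.71 cm.

x_c = 70.00 cm, y_c = 124.71 cm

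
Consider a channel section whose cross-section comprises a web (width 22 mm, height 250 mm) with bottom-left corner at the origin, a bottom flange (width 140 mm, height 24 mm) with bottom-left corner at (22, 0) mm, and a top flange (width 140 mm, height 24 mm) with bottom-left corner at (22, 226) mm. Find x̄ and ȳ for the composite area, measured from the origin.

Part | A | x̄ᵢ | ȳᵢ | A·x̄ᵢ | A·ȳᵢ
web | 5500.00 | 11.00 | 125.00 | 60500.00 | 687500.00
bottom flange | 3360.00 | 92.00 | 12.00 | 309120.00 | 40320.00
top flange | 3360.00 | 92.00 | 238.00 | 309120.00 | 799680.00
Σ | 12220.00 |  |  | 678740.00 | 1527500.00
x̄ = 678740.00 / 12220.00 = 55.54 mm
ȳ = 1527500.00 / 12220.00 = 125.00 mm

x̄ = 55.54 mm, ȳ = 125.00 mm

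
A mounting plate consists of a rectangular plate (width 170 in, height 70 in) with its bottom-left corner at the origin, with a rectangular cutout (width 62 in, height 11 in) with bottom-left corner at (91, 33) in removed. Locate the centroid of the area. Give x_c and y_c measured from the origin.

x_c = 82.75 in, y_c = 34.79 in

plate: A = 170 × 70 = 11900.00, centroid at (85.00, 35.00).
hole: A = −(62 × 11) = -682.00, centroid at (122.00, 38.50).
ΣA = 11218.00 in², ΣAx_c = 928296.00 in³, ΣAy_c = 390243.00 in³.
x_c = 928296.00/11218.00 = 82.75 in; y_c = 390243.00/11218.00 = 34.79 in.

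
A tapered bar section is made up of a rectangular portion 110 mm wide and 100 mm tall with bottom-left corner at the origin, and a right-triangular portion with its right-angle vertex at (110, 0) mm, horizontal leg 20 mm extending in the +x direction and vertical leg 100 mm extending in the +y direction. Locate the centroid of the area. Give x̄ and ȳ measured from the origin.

x̄ = 60.14 mm, ȳ = 48.61 mm

Part | A | x̄ᵢ | ȳᵢ | A·x̄ᵢ | A·ȳᵢ
rectangular portion | 11000.00 | 55.00 | 50.00 | 605000.00 | 550000.00
triangular portion | 1000.00 | 116.67 | 33.33 | 116666.67 | 33333.33
Σ | 12000.00 |  |  | 721666.67 | 583333.33
x̄ = 721666.67 / 12000.00 = 60.14 mm
ȳ = 583333.33 / 12000.00 = 48.61 mm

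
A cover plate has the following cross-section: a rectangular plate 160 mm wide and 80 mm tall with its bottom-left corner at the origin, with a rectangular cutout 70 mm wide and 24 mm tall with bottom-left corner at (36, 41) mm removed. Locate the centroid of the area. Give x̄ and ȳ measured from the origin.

x̄ = 81.36 mm, ȳ = 38.04 mm

plate: A = 160 × 80 = 12800.00, centroid at (80.00, 40.00).
hole: A = −(70 × 24) = -1680.00, centroid at (71.00, 53.00).
ΣA = 11120.00 mm²
ΣAx̄ = (12800.00)(80.00) + (-1680.00)(71.00) = 904720.00 mm³
ΣAȳ = (12800.00)(40.00) + (-1680.00)(53.00) = 422960.00 mm³
x̄ = 904720.00 / 11120.00 = 81.36 mm
ȳ = 422960.00 / 11120.00 = 38.04 mm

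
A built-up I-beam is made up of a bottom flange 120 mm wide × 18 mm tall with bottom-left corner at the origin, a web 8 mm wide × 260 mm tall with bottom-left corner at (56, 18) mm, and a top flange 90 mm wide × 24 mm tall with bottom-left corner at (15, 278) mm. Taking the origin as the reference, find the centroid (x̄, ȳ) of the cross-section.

Part | A | x̄ᵢ | ȳᵢ | A·x̄ᵢ | A·ȳᵢ
bottom flange | 2160.00 | 60.00 | 9.00 | 129600.00 | 19440.00
web | 2080.00 | 60.00 | 148.00 | 124800.00 | 307840.00
top flange | 2160.00 | 60.00 | 290.00 | 129600.00 | 626400.00
Σ | 6400.00 |  |  | 384000.00 | 953680.00
x̄ = 384000.00 / 6400.00 = 60.00 mm
ȳ = 953680.00 / 6400.00 = 149.01 mm

x̄ = 60.00 mm, ȳ = 149.01 mm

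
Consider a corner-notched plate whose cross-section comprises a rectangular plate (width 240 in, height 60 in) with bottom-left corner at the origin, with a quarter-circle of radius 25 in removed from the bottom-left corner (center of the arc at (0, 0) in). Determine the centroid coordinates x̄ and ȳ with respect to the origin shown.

plate: A = 240 × 60 = 14400.00, centroid at (120.00, 30.00).
removed quarter-circle: A = −¼π·25² = -490.87, centroid at (10.61, 10.61).
ΣA = 13909.13 in²
ΣAx̄ = (14400.00)(120.00) + (-490.87)(10.61) = 1722791.67 in³
ΣAȳ = (14400.00)(30.00) + (-490.87)(10.61) = 426791.67 in³
x̄ = 1722791.67 / 13909.13 = 123.86 in
ȳ = 426791.67 / 13909.13 = 30.68 in

x̄ = 123.86 in, ȳ = 30.68 in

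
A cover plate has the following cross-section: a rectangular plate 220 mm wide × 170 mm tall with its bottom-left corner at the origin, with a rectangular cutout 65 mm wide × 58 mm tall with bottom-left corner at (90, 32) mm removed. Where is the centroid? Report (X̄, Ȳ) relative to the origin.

X̄ = 108.60 mm, Ȳ = 87.69 mm

plate: A = 220 × 170 = 37400.00, centroid at (110.00, 85.00).
hole: A = −(65 × 58) = -3770.00, centroid at (122.50, 61.00).
ΣA = 33630.00 mm²
ΣAX̄ = (37400.00)(110.00) + (-3770.00)(122.50) = 3652175.00 mm³
ΣAȲ = (37400.00)(85.00) + (-3770.00)(61.00) = 2949030.00 mm³
X̄ = 3652175.00 / 33630.00 = 108.60 mm
Ȳ = 2949030.00 / 33630.00 = 87.69 mm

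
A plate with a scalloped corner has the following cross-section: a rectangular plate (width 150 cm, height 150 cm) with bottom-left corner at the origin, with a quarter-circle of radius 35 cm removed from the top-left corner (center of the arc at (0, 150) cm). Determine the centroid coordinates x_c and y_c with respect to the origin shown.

plate: A = 150 × 150 = 22500.00, centroid at (75.00, 75.00).
removed quarter-circle: A = −¼π·35² = -962.11, centroid at (14.85, 135.15).
ΣA = 21537.89 cm², ΣAx_c = 1673208.33 cm³, ΣAy_c = 1557474.75 cm³.
x_c = 1673208.33/21537.89 = 77.69 cm; y_c = 1557474.75/21537.89 = 72.31 cm.

x_c = 77.69 cm, y_c = 72.31 cm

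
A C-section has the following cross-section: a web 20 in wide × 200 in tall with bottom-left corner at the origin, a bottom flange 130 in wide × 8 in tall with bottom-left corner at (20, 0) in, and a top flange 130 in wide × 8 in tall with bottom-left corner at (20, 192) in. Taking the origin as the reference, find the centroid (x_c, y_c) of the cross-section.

web: A = 20 × 200 = 4000.00, centroid at (10.00, 100.00).
bottom flange: A = 130 × 8 = 1040.00, centroid at (85.00, 4.00).
top flange: A = 130 × 8 = 1040.00, centroid at (85.00, 196.00).
ΣA = 6080.00 in²
ΣAx_c = (4000.00)(10.00) + (1040.00)(85.00) + (1040.00)(85.00) = 216800.00 in³
ΣAy_c = (4000.00)(100.00) + (1040.00)(4.00) + (1040.00)(196.00) = 608000.00 in³
x_c = 216800.00 / 6080.00 = 35.66 in
y_c = 608000.00 / 6080.00 = 100.00 in

x_c = 35.66 in, y_c = 100.00 in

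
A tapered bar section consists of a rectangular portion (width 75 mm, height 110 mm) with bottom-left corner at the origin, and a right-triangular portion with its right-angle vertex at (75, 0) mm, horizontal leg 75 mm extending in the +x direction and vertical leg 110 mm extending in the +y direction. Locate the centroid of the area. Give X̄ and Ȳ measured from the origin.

Part | A | x̄ᵢ | ȳᵢ | A·x̄ᵢ | A·ȳᵢ
rectangular portion | 8250.00 | 37.50 | 55.00 | 309375.00 | 453750.00
triangular portion | 4125.00 | 100.00 | 36.67 | 412500.00 | 151250.00
Σ | 12375.00 |  |  | 721875.00 | 605000.00
X̄ = 721875.00 / 12375.00 = 58.33 mm
Ȳ = 605000.00 / 12375.00 = 48.89 mm

X̄ = 58.33 mm, Ȳ = 48.89 mm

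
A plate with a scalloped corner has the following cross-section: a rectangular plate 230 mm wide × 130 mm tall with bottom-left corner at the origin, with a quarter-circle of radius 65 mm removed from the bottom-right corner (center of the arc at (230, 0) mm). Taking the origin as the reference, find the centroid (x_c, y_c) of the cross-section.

x_c = 104.09 mm, y_c = 69.67 mm

plate: A = 230 × 130 = 29900.00, centroid at (115.00, 65.00).
removed quarter-circle: A = −¼π·65² = -3318.31, centroid at (202.41, 27.59).
ΣA = 26581.69 mm², ΣAx_c = 2766831.00 mm³, ΣAy_c = 1851958.33 mm³.
x_c = 2766831.00/26581.69 = 104.09 mm; y_c = 1851958.33/26581.69 = 69.67 mm.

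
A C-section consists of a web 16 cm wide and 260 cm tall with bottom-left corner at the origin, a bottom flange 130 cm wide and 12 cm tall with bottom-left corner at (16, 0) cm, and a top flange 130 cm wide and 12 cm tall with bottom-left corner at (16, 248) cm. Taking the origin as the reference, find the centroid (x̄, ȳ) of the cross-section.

Part | A | x̄ᵢ | ȳᵢ | A·x̄ᵢ | A·ȳᵢ
web | 4160.00 | 8.00 | 130.00 | 33280.00 | 540800.00
bottom flange | 1560.00 | 81.00 | 6.00 | 126360.00 | 9360.00
top flange | 1560.00 | 81.00 | 254.00 | 126360.00 | 396240.00
Σ | 7280.00 |  |  | 286000.00 | 946400.00
x̄ = 286000.00 / 7280.00 = 39.29 cm
ȳ = 946400.00 / 7280.00 = 130.00 cm

x̄ = 39.29 cm, ȳ = 130.00 cm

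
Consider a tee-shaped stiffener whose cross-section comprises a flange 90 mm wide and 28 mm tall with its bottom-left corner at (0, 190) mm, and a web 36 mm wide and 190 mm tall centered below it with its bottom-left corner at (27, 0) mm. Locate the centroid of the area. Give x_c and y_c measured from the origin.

x_c = 45.00 mm, y_c = 124.35 mm

web: A = 36 × 190 = 6840.00, centroid at (45.00, 95.00).
flange: A = 90 × 28 = 2520.00, centroid at (45.00, 204.00).
ΣA = 9360.00 mm², ΣAx_c = 421200.00 mm³, ΣAy_c = 1163880.00 mm³.
x_c = 421200.00/9360.00 = 45.00 mm; y_c = 1163880.00/9360.00 = 124.35 mm.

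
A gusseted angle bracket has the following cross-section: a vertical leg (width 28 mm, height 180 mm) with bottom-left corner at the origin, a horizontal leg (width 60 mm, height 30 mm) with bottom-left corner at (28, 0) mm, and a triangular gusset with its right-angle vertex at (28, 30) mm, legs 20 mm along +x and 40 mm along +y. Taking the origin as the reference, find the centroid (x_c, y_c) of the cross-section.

x_c = 26.08 mm, y_c = 68.78 mm

Part | A | x̄ᵢ | ȳᵢ | A·x̄ᵢ | A·ȳᵢ
vertical leg | 5040.00 | 14.00 | 90.00 | 70560.00 | 453600.00
horizontal leg | 1800.00 | 58.00 | 15.00 | 104400.00 | 27000.00
gusset | 400.00 | 34.67 | 43.33 | 13866.67 | 17333.33
Σ | 7240.00 |  |  | 188826.67 | 497933.33
x_c = 188826.67 / 7240.00 = 26.08 mm
y_c = 497933.33 / 7240.00 = 68.78 mm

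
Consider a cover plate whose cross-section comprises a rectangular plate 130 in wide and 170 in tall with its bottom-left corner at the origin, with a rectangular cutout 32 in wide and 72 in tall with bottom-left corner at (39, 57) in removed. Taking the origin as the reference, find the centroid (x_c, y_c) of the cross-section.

Part | A | x̄ᵢ | ȳᵢ | A·x̄ᵢ | A·ȳᵢ
plate | 22100.00 | 65.00 | 85.00 | 1436500.00 | 1878500.00
hole | -2304.00 | 55.00 | 93.00 | -126720.00 | -214272.00
Σ | 19796.00 |  |  | 1309780.00 | 1664228.00
x_c = 1309780.00 / 19796.00 = 66.16 in
y_c = 1664228.00 / 19796.00 = 84.07 in

x_c = 66.16 in, y_c = 84.07 in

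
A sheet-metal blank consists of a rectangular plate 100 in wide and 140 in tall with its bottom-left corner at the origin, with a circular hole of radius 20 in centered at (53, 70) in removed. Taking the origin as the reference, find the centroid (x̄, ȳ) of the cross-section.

x̄ = 49.70 in, ȳ = 70.00 in

Part | A | x̄ᵢ | ȳᵢ | A·x̄ᵢ | A·ȳᵢ
plate | 14000.00 | 50.00 | 70.00 | 700000.00 | 980000.00
hole | -1256.64 | 53.00 | 70.00 | -66601.76 | -87964.59
Σ | 12743.36 |  |  | 633398.24 | 892035.41
x̄ = 633398.24 / 12743.36 = 49.70 in
ȳ = 892035.41 / 12743.36 = 70.00 in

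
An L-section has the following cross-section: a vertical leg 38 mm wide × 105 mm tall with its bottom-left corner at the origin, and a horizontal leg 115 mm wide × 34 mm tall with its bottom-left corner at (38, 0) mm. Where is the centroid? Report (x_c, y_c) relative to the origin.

Part | A | x̄ᵢ | ȳᵢ | A·x̄ᵢ | A·ȳᵢ
vertical leg | 3990.00 | 19.00 | 52.50 | 75810.00 | 209475.00
horizontal leg | 3910.00 | 95.50 | 17.00 | 373405.00 | 66470.00
Σ | 7900.00 |  |  | 449215.00 | 275945.00
x_c = 449215.00 / 7900.00 = 56.86 mm
y_c = 275945.00 / 7900.00 = 34.93 mm

x_c = 56.86 mm, y_c = 34.93 mm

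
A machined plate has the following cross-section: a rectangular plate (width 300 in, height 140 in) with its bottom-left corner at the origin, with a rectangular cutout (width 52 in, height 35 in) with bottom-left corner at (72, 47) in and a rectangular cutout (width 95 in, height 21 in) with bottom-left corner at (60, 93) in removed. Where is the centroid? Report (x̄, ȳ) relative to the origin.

plate: A = 300 × 140 = 42000.00, centroid at (150.00, 70.00).
hole 1: A = −(52 × 35) = -1820.00, centroid at (98.00, 64.50).
hole 2: A = −(95 × 21) = -1995.00, centroid at (107.50, 103.50).
ΣA = 38185.00 in², ΣAx̄ = 5907177.50 in³, ΣAȳ = 2616127.50 in³.
x̄ = 5907177.50/38185.00 = 154.70 in; ȳ = 2616127.50/38185.00 = 68.51 in.

x̄ = 154.70 in, ȳ = 68.51 in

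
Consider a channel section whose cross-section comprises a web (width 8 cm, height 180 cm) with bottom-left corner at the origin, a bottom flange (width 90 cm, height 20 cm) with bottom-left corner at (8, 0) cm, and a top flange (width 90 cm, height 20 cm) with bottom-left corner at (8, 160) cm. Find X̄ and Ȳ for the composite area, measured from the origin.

X̄ = 39.00 cm, Ȳ = 90.00 cm

web: A = 8 × 180 = 1440.00, centroid at (4.00, 90.00).
bottom flange: A = 90 × 20 = 1800.00, centroid at (53.00, 10.00).
top flange: A = 90 × 20 = 1800.00, centroid at (53.00, 170.00).
ΣA = 5040.00 cm², ΣAX̄ = 196560.00 cm³, ΣAȲ = 453600.00 cm³.
X̄ = 196560.00/5040.00 = 39.00 cm; Ȳ = 453600.00/5040.00 = 90.00 cm.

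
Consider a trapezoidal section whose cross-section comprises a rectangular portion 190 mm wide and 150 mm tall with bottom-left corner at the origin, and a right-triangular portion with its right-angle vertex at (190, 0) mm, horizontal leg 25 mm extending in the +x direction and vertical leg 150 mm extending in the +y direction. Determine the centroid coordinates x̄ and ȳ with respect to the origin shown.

Part | A | x̄ᵢ | ȳᵢ | A·x̄ᵢ | A·ȳᵢ
rectangular portion | 28500.00 | 95.00 | 75.00 | 2707500.00 | 2137500.00
triangular portion | 1875.00 | 198.33 | 50.00 | 371875.00 | 93750.00
Σ | 30375.00 |  |  | 3079375.00 | 2231250.00
x̄ = 3079375.00 / 30375.00 = 101.38 mm
ȳ = 2231250.00 / 30375.00 = 73.46 mm

x̄ = 101.38 mm, ȳ = 73.46 mm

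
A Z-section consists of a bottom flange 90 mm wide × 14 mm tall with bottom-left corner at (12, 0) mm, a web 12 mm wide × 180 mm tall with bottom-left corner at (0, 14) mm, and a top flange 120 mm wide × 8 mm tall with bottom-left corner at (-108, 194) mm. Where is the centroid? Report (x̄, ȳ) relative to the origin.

x̄ = 8.84 mm, ȳ = 96.70 mm

Part | A | x̄ᵢ | ȳᵢ | A·x̄ᵢ | A·ȳᵢ
bottom flange | 1260.00 | 57.00 | 7.00 | 71820.00 | 8820.00
web | 2160.00 | 6.00 | 104.00 | 12960.00 | 224640.00
top flange | 960.00 | -48.00 | 198.00 | -46080.00 | 190080.00
Σ | 4380.00 |  |  | 38700.00 | 423540.00
x̄ = 38700.00 / 4380.00 = 8.84 mm
ȳ = 423540.00 / 4380.00 = 96.70 mm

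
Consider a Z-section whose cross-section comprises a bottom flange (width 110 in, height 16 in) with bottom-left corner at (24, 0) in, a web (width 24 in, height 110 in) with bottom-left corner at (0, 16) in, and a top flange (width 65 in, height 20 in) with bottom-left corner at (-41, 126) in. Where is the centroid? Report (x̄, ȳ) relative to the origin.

x̄ = 28.01 in, ȳ = 66.37 in

bottom flange: A = 110 × 16 = 1760.00, centroid at (79.00, 8.00).
web: A = 24 × 110 = 2640.00, centroid at (12.00, 71.00).
top flange: A = 65 × 20 = 1300.00, centroid at (-8.50, 136.00).
ΣA = 5700.00 in²
ΣAx̄ = (1760.00)(79.00) + (2640.00)(12.00) + (1300.00)(-8.50) = 159670.00 in³
ΣAȳ = (1760.00)(8.00) + (2640.00)(71.00) + (1300.00)(136.00) = 378320.00 in³
x̄ = 159670.00 / 5700.00 = 28.01 in
ȳ = 378320.00 / 5700.00 = 66.37 in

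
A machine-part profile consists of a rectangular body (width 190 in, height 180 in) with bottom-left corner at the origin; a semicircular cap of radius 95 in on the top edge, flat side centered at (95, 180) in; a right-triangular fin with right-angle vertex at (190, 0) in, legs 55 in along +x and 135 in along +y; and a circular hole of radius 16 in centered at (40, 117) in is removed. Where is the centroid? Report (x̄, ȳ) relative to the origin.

rectangular body: A = 190 × 180 = 34200.00, centroid at (95.00, 90.00).
semicircular top: A = ½π·95² = 14176.44, centroid at (95.00, 220.32).
triangular fin: A = ½·55·135 = 3712.50, centroid at (208.33, 45.00).
hole: A = −π·16² = -804.25, centroid at (40.00, 117.00).
ΣA = 51284.69 in², ΣAx̄ = 5337029.09 in³, ΣAȳ = 6274307.48 in³.
x̄ = 5337029.09/51284.69 = 104.07 in; ȳ = 6274307.48/51284.69 = 122.34 in.

x̄ = 104.07 in, ȳ = 122.34 in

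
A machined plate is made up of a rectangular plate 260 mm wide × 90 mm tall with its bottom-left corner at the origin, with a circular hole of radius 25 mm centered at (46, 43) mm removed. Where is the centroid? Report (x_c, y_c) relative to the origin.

plate: A = 260 × 90 = 23400.00, centroid at (130.00, 45.00).
hole: A = −π·25² = -1963.50, centroid at (46.00, 43.00).
ΣA = 21436.50 mm²
ΣAx_c = (23400.00)(130.00) + (-1963.50)(46.00) = 2951679.21 mm³
ΣAy_c = (23400.00)(45.00) + (-1963.50)(43.00) = 968569.70 mm³
x_c = 2951679.21 / 21436.50 = 137.69 mm
y_c = 968569.70 / 21436.50 = 45.18 mm

x_c = 137.69 mm, y_c = 45.18 mm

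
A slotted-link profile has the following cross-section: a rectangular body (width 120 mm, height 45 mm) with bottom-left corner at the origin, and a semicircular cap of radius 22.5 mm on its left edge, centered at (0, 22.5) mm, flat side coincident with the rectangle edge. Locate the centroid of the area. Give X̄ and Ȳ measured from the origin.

X̄ = 51.07 mm, Ȳ = 22.50 mm

rectangular body: A = 120 × 45 = 5400.00, centroid at (60.00, 22.50).
semicircular end: A = ½π·22.5² = 795.22, centroid at (-9.55, 22.50).
ΣA = 6195.22 mm²
ΣAX̄ = (5400.00)(60.00) + (795.22)(-9.55) = 316406.25 mm³
ΣAȲ = (5400.00)(22.50) + (795.22)(22.50) = 139392.35 mm³
X̄ = 316406.25 / 6195.22 = 51.07 mm
Ȳ = 139392.35 / 6195.22 = 22.50 mm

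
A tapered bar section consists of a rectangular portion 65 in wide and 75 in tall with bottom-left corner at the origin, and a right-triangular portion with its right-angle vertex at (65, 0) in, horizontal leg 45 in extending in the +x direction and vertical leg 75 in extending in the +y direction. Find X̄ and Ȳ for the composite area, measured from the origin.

X̄ = 44.71 in, Ȳ = 34.29 in

rectangular portion: A = 65 × 75 = 4875.00, centroid at (32.50, 37.50).
triangular portion: A = ½·45·75 = 1687.50, centroid at (80.00, 25.00).
ΣA = 6562.50 in², ΣAX̄ = 293437.50 in³, ΣAȲ = 225000.00 in³.
X̄ = 293437.50/6562.50 = 44.71 in; Ȳ = 225000.00/6562.50 = 34.29 in.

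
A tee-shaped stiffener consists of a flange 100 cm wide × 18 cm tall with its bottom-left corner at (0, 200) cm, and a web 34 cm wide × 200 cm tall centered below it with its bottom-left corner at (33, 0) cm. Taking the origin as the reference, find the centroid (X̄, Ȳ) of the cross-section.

X̄ = 50.00 cm, Ȳ = 122.81 cm

web: A = 34 × 200 = 6800.00, centroid at (50.00, 100.00).
flange: A = 100 × 18 = 1800.00, centroid at (50.00, 209.00).
ΣA = 8600.00 cm², ΣAX̄ = 430000.00 cm³, ΣAȲ = 1056200.00 cm³.
X̄ = 430000.00/8600.00 = 50.00 cm; Ȳ = 1056200.00/8600.00 = 122.81 cm.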